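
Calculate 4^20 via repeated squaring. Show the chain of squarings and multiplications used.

Computing 4^20 by squaring (build up from 4^1; each line after the first costs one multiplication):

4^1 = 4
4^2 = (4^1)^2 = 4^2 = 16
4^4 = (4^2)^2 = 16^2 = 256
4^5 = 4 * 4^4 = 4 * 256 = 1024
4^10 = (4^5)^2 = 1024^2 = 1048576
4^20 = (4^10)^2 = 1048576^2 = 1099511627776

Result: 1099511627776
Multiplications needed: 5 (5 lines after 4^1)

4^20 = 1099511627776. Using exponentiation by squaring, this requires 5 multiplications. The key idea: if the exponent is even, square the half-power; if odd, multiply by the base once.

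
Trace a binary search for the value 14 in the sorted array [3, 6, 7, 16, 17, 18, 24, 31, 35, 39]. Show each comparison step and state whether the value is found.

Binary search for 14 in [3, 6, 7, 16, 17, 18, 24, 31, 35, 39]:

lo=0, hi=9, mid=4, arr[mid]=17 -> 17 > 14, search left half
lo=0, hi=3, mid=1, arr[mid]=6 -> 6 < 14, search right half
lo=2, hi=3, mid=2, arr[mid]=7 -> 7 < 14, search right half
lo=3, hi=3, mid=3, arr[mid]=16 -> 16 > 14, search left half
lo=3 > hi=2, target 14 not found

Binary search determines that 14 is not in the array after 4 comparisons. The search space was exhausted without finding the target.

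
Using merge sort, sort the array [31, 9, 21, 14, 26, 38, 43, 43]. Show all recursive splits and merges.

Merge sort trace:

Split: [31, 9, 21, 14, 26, 38, 43, 43] -> [31, 9, 21, 14] and [26, 38, 43, 43]
  Split: [31, 9, 21, 14] -> [31, 9] and [21, 14]
    Split: [31, 9] -> [31] and [9]
    Merge: [31] + [9] -> [9, 31]
    Split: [21, 14] -> [21] and [14]
    Merge: [21] + [14] -> [14, 21]
  Merge: [9, 31] + [14, 21] -> [9, 14, 21, 31]
  Split: [26, 38, 43, 43] -> [26, 38] and [43, 43]
    Split: [26, 38] -> [26] and [38]
    Merge: [26] + [38] -> [26, 38]
    Split: [43, 43] -> [43] and [43]
    Merge: [43] + [43] -> [43, 43]
  Merge: [26, 38] + [43, 43] -> [26, 38, 43, 43]
Merge: [9, 14, 21, 31] + [26, 38, 43, 43] -> [9, 14, 21, 26, 31, 38, 43, 43]

Final sorted array: [9, 14, 21, 26, 31, 38, 43, 43]

The merge sort proceeds by recursively splitting the array and merging sorted halves.
After all merges, the sorted array is [9, 14, 21, 26, 31, 38, 43, 43].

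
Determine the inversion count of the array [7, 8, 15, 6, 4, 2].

Finding inversions in [7, 8, 15, 6, 4, 2]:

(0, 3): arr[0]=7 > arr[3]=6
(0, 4): arr[0]=7 > arr[4]=4
(0, 5): arr[0]=7 > arr[5]=2
(1, 3): arr[1]=8 > arr[3]=6
(1, 4): arr[1]=8 > arr[4]=4
(1, 5): arr[1]=8 > arr[5]=2
(2, 3): arr[2]=15 > arr[3]=6
(2, 4): arr[2]=15 > arr[4]=4
(2, 5): arr[2]=15 > arr[5]=2
(3, 4): arr[3]=6 > arr[4]=4
(3, 5): arr[3]=6 > arr[5]=2
(4, 5): arr[4]=4 > arr[5]=2

Total inversions: 12

The array has 12 inversion(s): (0,3), (0,4), (0,5), (1,3), (1,4), (1,5), (2,3), (2,4), (2,5), (3,4), (3,5), (4,5). Each pair (i,j) satisfies i < j and arr[i] > arr[j].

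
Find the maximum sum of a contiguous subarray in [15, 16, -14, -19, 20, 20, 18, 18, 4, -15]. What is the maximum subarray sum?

Using Kadane's algorithm on [15, 16, -14, -19, 20, 20, 18, 18, 4, -15]:

Scanning through the array:
Position 1 (value 16): max_ending_here = 31, max_so_far = 31
Position 2 (value -14): max_ending_here = 17, max_so_far = 31
Position 3 (value -19): max_ending_here = -2, max_so_far = 31
Position 4 (value 20): max_ending_here = 20, max_so_far = 31
Position 5 (value 20): max_ending_here = 40, max_so_far = 40
Position 6 (value 18): max_ending_here = 58, max_so_far = 58
Position 7 (value 18): max_ending_here = 76, max_so_far = 76
Position 8 (value 4): max_ending_here = 80, max_so_far = 80
Position 9 (value -15): max_ending_here = 65, max_so_far = 80

Maximum subarray: [20, 20, 18, 18, 4]
Maximum sum: 80

The maximum subarray is [20, 20, 18, 18, 4] with sum 80. This subarray runs from index 4 to index 8.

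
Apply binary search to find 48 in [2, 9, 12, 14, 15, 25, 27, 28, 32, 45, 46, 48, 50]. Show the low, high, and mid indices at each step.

Binary search for 48 in [2, 9, 12, 14, 15, 25, 27, 28, 32, 45, 46, 48, 50]:

lo=0, hi=12, mid=6, arr[mid]=27 -> 27 < 48, search right half
lo=7, hi=12, mid=9, arr[mid]=45 -> 45 < 48, search right half
lo=10, hi=12, mid=11, arr[mid]=48 -> Found target at index 11!

Binary search finds 48 at index 11 after 3 comparisons. The search repeatedly halves the search space by comparing with the middle element.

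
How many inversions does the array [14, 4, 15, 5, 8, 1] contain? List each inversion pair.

Finding inversions in [14, 4, 15, 5, 8, 1]:

(0, 1): arr[0]=14 > arr[1]=4
(0, 3): arr[0]=14 > arr[3]=5
(0, 4): arr[0]=14 > arr[4]=8
(0, 5): arr[0]=14 > arr[5]=1
(1, 5): arr[1]=4 > arr[5]=1
(2, 3): arr[2]=15 > arr[3]=5
(2, 4): arr[2]=15 > arr[4]=8
(2, 5): arr[2]=15 > arr[5]=1
(3, 5): arr[3]=5 > arr[5]=1
(4, 5): arr[4]=8 > arr[5]=1

Total inversions: 10

The array has 10 inversion(s): (0,1), (0,3), (0,4), (0,5), (1,5), (2,3), (2,4), (2,5), (3,5), (4,5). Each pair (i,j) satisfies i < j and arr[i] > arr[j].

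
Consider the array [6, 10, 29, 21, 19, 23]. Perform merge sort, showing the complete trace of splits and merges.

Merge sort trace:

Split: [6, 10, 29, 21, 19, 23] -> [6, 10, 29] and [21, 19, 23]
  Split: [6, 10, 29] -> [6] and [10, 29]
    Split: [10, 29] -> [10] and [29]
    Merge: [10] + [29] -> [10, 29]
  Merge: [6] + [10, 29] -> [6, 10, 29]
  Split: [21, 19, 23] -> [21] and [19, 23]
    Split: [19, 23] -> [19] and [23]
    Merge: [19] + [23] -> [19, 23]
  Merge: [21] + [19, 23] -> [19, 21, 23]
Merge: [6, 10, 29] + [19, 21, 23] -> [6, 10, 19, 21, 23, 29]

Final sorted array: [6, 10, 19, 21, 23, 29]

The merge sort proceeds by recursively splitting the array and merging sorted halves.
After all merges, the sorted array is [6, 10, 19, 21, 23, 29].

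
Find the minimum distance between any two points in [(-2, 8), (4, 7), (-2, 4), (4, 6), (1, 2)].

Computing all pairwise distances among 5 points:

d((-2, 8), (4, 7)) = 6.0828
d((-2, 8), (-2, 4)) = 4.0
d((-2, 8), (4, 6)) = 6.3246
d((-2, 8), (1, 2)) = 6.7082
d((4, 7), (-2, 4)) = 6.7082
d((4, 7), (4, 6)) = 1.0 <-- minimum
d((4, 7), (1, 2)) = 5.831
d((-2, 4), (4, 6)) = 6.3246
d((-2, 4), (1, 2)) = 3.6056
d((4, 6), (1, 2)) = 5.0

Closest pair: (4, 7) and (4, 6) with distance 1.0

The closest pair is (4, 7) and (4, 6) with Euclidean distance 1.0. For 5 points, brute-force pairwise comparison is shown above. For large n, the divide-and-conquer algorithm (sort by x, recurse on halves, check the dividing strip) achieves O(n log n).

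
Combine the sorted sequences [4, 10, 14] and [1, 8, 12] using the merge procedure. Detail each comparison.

Merging process:

Compare 4 vs 1: take 1 from right. Merged: [1]
Compare 4 vs 8: take 4 from left. Merged: [1, 4]
Compare 10 vs 8: take 8 from right. Merged: [1, 4, 8]
Compare 10 vs 12: take 10 from left. Merged: [1, 4, 8, 10]
Compare 14 vs 12: take 12 from right. Merged: [1, 4, 8, 10, 12]
Append remaining from left: [14]. Merged: [1, 4, 8, 10, 12, 14]

Final merged array: [1, 4, 8, 10, 12, 14]
Total comparisons: 5

The merged array is [1, 4, 8, 10, 12, 14], requiring 5 comparisons. The merge step runs in O(n) time where n is the total number of elements.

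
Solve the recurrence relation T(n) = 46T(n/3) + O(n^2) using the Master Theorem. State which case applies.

Master Theorem for T(n) = 46T(n/3) + O(n^2):

a = 46, b = 3, c = 2
log_b(a) = log_3(46) = 3.4850

Case 1: c = 2 < log_3(46) = 3.4850
T(n) = O(n^(log_3 46))

For T(n) = 46T(n/3) + O(n^2): log_3(46) = 3.4850. This is Case 1 of the Master Theorem (c < log_b(a), work dominated by leaves), giving O(n^(log_3 46)).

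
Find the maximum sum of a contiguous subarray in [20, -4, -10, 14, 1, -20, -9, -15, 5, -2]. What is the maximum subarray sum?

Using Kadane's algorithm on [20, -4, -10, 14, 1, -20, -9, -15, 5, -2]:

Scanning through the array:
Position 1 (value -4): max_ending_here = 16, max_so_far = 20
Position 2 (value -10): max_ending_here = 6, max_so_far = 20
Position 3 (value 14): max_ending_here = 20, max_so_far = 20
Position 4 (value 1): max_ending_here = 21, max_so_far = 21
Position 5 (value -20): max_ending_here = 1, max_so_far = 21
Position 6 (value -9): max_ending_here = -8, max_so_far = 21
Position 7 (value -15): max_ending_here = -15, max_so_far = 21
Position 8 (value 5): max_ending_here = 5, max_so_far = 21
Position 9 (value -2): max_ending_here = 3, max_so_far = 21

Maximum subarray: [20, -4, -10, 14, 1]
Maximum sum: 21

The maximum subarray is [20, -4, -10, 14, 1] with sum 21. This subarray runs from index 0 to index 4.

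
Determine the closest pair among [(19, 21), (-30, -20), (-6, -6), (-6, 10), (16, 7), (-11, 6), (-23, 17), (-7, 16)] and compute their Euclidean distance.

Computing all pairwise distances among 8 points:

d((19, 21), (-30, -20)) = 63.8905
d((19, 21), (-6, -6)) = 36.7967
d((19, 21), (-6, 10)) = 27.313
d((19, 21), (16, 7)) = 14.3178
d((19, 21), (-11, 6)) = 33.541
d((19, 21), (-23, 17)) = 42.19
d((19, 21), (-7, 16)) = 26.4764
d((-30, -20), (-6, -6)) = 27.7849
d((-30, -20), (-6, 10)) = 38.4187
d((-30, -20), (16, 7)) = 53.3385
d((-30, -20), (-11, 6)) = 32.2025
d((-30, -20), (-23, 17)) = 37.6563
d((-30, -20), (-7, 16)) = 42.72
d((-6, -6), (-6, 10)) = 16.0
d((-6, -6), (16, 7)) = 25.5539
d((-6, -6), (-11, 6)) = 13.0
d((-6, -6), (-23, 17)) = 28.6007
d((-6, -6), (-7, 16)) = 22.0227
d((-6, 10), (16, 7)) = 22.2036
d((-6, 10), (-11, 6)) = 6.4031
d((-6, 10), (-23, 17)) = 18.3848
d((-6, 10), (-7, 16)) = 6.0828 <-- minimum
d((16, 7), (-11, 6)) = 27.0185
d((16, 7), (-23, 17)) = 40.2616
d((16, 7), (-7, 16)) = 24.6982
d((-11, 6), (-23, 17)) = 16.2788
d((-11, 6), (-7, 16)) = 10.7703
d((-23, 17), (-7, 16)) = 16.0312

Closest pair: (-6, 10) and (-7, 16) with distance 6.0828

The closest pair is (-6, 10) and (-7, 16) with Euclidean distance 6.0828. For 8 points, brute-force pairwise comparison is shown above. For large n, the divide-and-conquer algorithm (sort by x, recurse on halves, check the dividing strip) achieves O(n log n).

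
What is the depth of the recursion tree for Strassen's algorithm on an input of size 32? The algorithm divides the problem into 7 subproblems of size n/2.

For divide and conquer with division factor 2:

Problem sizes at each level:
Level 0: 32
Level 1: 16
Level 2: 8
Level 3: 4
Level 4: 2
Level 5: 1

The root is level 0 and the size-1 base case is level 5 (the tree spans levels 0 through 5, i.e. 6 levels counting the root), so the depth is the number of divisions: log_2(32) = 5

The recursion tree depth is log_2(32) = 5. At each level, the problem size is divided by 2, so it takes 5 divisions to reduce to a base case of size 1. The algorithm makes 7 recursive calls at each level.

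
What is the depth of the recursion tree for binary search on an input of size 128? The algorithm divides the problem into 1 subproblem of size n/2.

For divide and conquer with division factor 2:

Problem sizes at each level:
Level 0: 128
Level 1: 64
Level 2: 32
Level 3: 16
Level 4: 8
Level 5: 4
Level 6: 2
Level 7: 1

The root is level 0 and the size-1 base case is level 7 (the tree spans levels 0 through 7, i.e. 8 levels counting the root), so the depth is the number of divisions: log_2(128) = 7

The recursion tree depth is log_2(128) = 7. At each level, the problem size is divided by 2, so it takes 7 divisions to reduce to a base case of size 1. The algorithm makes 1 recursive call at each level.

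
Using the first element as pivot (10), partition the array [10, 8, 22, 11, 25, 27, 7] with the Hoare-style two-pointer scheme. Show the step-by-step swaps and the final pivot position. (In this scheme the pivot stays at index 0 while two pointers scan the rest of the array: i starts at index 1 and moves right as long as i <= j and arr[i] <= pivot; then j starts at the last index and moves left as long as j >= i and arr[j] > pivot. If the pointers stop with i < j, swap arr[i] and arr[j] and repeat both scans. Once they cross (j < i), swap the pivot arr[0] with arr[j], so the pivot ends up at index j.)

Hoare-style two-pointer partition with pivot = 10:

Initial array: [10, 8, 22, 11, 25, 27, 7]

Pointers start at i = 1, j = 6.
i stops at index 2 (arr[2]=22 > 10), j stops at index 6 (arr[6]=7 <= 10): swap arr[2] and arr[6], array becomes [10, 8, 7, 11, 25, 27, 22]
i ends at 3, j ends at 2: the pointers have crossed (j < i), so scanning stops.

Swap pivot arr[0] with arr[2] to place pivot at position 2: [7, 8, 10, 11, 25, 27, 22]
Pivot position: 2

After partitioning with pivot 10, the array becomes [7, 8, 10, 11, 25, 27, 22]. The pivot is placed at index 2. All elements to the left of the pivot are <= 10, and all elements to the right are > 10.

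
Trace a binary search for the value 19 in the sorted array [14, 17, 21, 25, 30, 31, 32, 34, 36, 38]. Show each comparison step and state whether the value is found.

Binary search for 19 in [14, 17, 21, 25, 30, 31, 32, 34, 36, 38]:

lo=0, hi=9, mid=4, arr[mid]=30 -> 30 > 19, search left half
lo=0, hi=3, mid=1, arr[mid]=17 -> 17 < 19, search right half
lo=2, hi=3, mid=2, arr[mid]=21 -> 21 > 19, search left half
lo=2 > hi=1, target 19 not found

Binary search determines that 19 is not in the array after 3 comparisons. The search space was exhausted without finding the target.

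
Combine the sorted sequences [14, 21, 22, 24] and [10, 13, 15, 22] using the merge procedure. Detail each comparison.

Merging process:

Compare 14 vs 10: take 10 from right. Merged: [10]
Compare 14 vs 13: take 13 from right. Merged: [10, 13]
Compare 14 vs 15: take 14 from left. Merged: [10, 13, 14]
Compare 21 vs 15: take 15 from right. Merged: [10, 13, 14, 15]
Compare 21 vs 22: take 21 from left. Merged: [10, 13, 14, 15, 21]
Compare 22 vs 22: take 22 from left. Merged: [10, 13, 14, 15, 21, 22]
Compare 24 vs 22: take 22 from right. Merged: [10, 13, 14, 15, 21, 22, 22]
Append remaining from left: [24]. Merged: [10, 13, 14, 15, 21, 22, 22, 24]

Final merged array: [10, 13, 14, 15, 21, 22, 22, 24]
Total comparisons: 7

The merged array is [10, 13, 14, 15, 21, 22, 22, 24], requiring 7 comparisons. The merge step runs in O(n) time where n is the total number of elements.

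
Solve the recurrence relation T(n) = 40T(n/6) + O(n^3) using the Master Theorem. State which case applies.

Master Theorem for T(n) = 40T(n/6) + O(n^3):

a = 40, b = 6, c = 3
log_b(a) = log_6(40) = 2.0588

Case 3: c = 3 > log_6(40) = 2.0588
T(n) = O(n^3) = O(n^3)

For T(n) = 40T(n/6) + O(n^3): log_6(40) = 2.0588. This is Case 3 of the Master Theorem (c > log_b(a), work dominated by root), giving O(n^3).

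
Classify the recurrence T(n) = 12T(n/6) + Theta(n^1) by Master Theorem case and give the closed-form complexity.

Master Theorem for T(n) = 12T(n/6) + O(n^1):

a = 12, b = 6, c = 1
log_b(a) = log_6(12) = 1.3869

Case 1: c = 1 < log_6(12) = 1.3869
T(n) = O(n^(log_6 12))

For T(n) = 12T(n/6) + O(n^1): log_6(12) = 1.3869. This is Case 1 of the Master Theorem (c < log_b(a), work dominated by leaves), giving O(n^(log_6 12)).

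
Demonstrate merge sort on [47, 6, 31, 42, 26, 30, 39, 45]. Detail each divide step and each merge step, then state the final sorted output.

Merge sort trace:

Split: [47, 6, 31, 42, 26, 30, 39, 45] -> [47, 6, 31, 42] and [26, 30, 39, 45]
  Split: [47, 6, 31, 42] -> [47, 6] and [31, 42]
    Split: [47, 6] -> [47] and [6]
    Merge: [47] + [6] -> [6, 47]
    Split: [31, 42] -> [31] and [42]
    Merge: [31] + [42] -> [31, 42]
  Merge: [6, 47] + [31, 42] -> [6, 31, 42, 47]
  Split: [26, 30, 39, 45] -> [26, 30] and [39, 45]
    Split: [26, 30] -> [26] and [30]
    Merge: [26] + [30] -> [26, 30]
    Split: [39, 45] -> [39] and [45]
    Merge: [39] + [45] -> [39, 45]
  Merge: [26, 30] + [39, 45] -> [26, 30, 39, 45]
Merge: [6, 31, 42, 47] + [26, 30, 39, 45] -> [6, 26, 30, 31, 39, 42, 45, 47]

Final sorted array: [6, 26, 30, 31, 39, 42, 45, 47]

The merge sort proceeds by recursively splitting the array and merging sorted halves.
After all merges, the sorted array is [6, 26, 30, 31, 39, 42, 45, 47].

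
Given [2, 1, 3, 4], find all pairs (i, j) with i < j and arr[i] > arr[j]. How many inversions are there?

Finding inversions in [2, 1, 3, 4]:

(0, 1): arr[0]=2 > arr[1]=1

Total inversions: 1

The array has 1 inversion(s): (0,1). Each pair (i,j) satisfies i < j and arr[i] > arr[j].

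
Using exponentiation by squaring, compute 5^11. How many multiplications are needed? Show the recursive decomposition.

Computing 5^11 by squaring (build up from 5^1; each line after the first costs one multiplication):

5^1 = 5
5^2 = (5^1)^2 = 5^2 = 25
5^4 = (5^2)^2 = 25^2 = 625
5^5 = 5 * 5^4 = 5 * 625 = 3125
5^10 = (5^5)^2 = 3125^2 = 9765625
5^11 = 5 * 5^10 = 5 * 9765625 = 48828125

Result: 48828125
Multiplications needed: 5 (5 lines after 5^1)

5^11 = 48828125. Using exponentiation by squaring, this requires 5 multiplications. The key idea: if the exponent is even, square the half-power; if odd, multiply by the base once.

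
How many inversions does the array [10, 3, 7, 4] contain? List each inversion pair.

Finding inversions in [10, 3, 7, 4]:

(0, 1): arr[0]=10 > arr[1]=3
(0, 2): arr[0]=10 > arr[2]=7
(0, 3): arr[0]=10 > arr[3]=4
(2, 3): arr[2]=7 > arr[3]=4

Total inversions: 4

The array has 4 inversion(s): (0,1), (0,2), (0,3), (2,3). Each pair (i,j) satisfies i < j and arr[i] > arr[j].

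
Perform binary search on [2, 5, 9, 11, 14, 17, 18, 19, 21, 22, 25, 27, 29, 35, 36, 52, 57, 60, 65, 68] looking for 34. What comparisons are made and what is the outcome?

Binary search for 34 in [2, 5, 9, 11, 14, 17, 18, 19, 21, 22, 25, 27, 29, 35, 36, 52, 57, 60, 65, 68]:

lo=0, hi=19, mid=9, arr[mid]=22 -> 22 < 34, search right half
lo=10, hi=19, mid=14, arr[mid]=36 -> 36 > 34, search left half
lo=10, hi=13, mid=11, arr[mid]=27 -> 27 < 34, search right half
lo=12, hi=13, mid=12, arr[mid]=29 -> 29 < 34, search right half
lo=13, hi=13, mid=13, arr[mid]=35 -> 35 > 34, search left half
lo=13 > hi=12, target 34 not found

Binary search determines that 34 is not in the array after 5 comparisons. The search space was exhausted without finding the target.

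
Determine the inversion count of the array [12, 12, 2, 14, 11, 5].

Finding inversions in [12, 12, 2, 14, 11, 5]:

(0, 2): arr[0]=12 > arr[2]=2
(0, 4): arr[0]=12 > arr[4]=11
(0, 5): arr[0]=12 > arr[5]=5
(1, 2): arr[1]=12 > arr[2]=2
(1, 4): arr[1]=12 > arr[4]=11
(1, 5): arr[1]=12 > arr[5]=5
(3, 4): arr[3]=14 > arr[4]=11
(3, 5): arr[3]=14 > arr[5]=5
(4, 5): arr[4]=11 > arr[5]=5

Total inversions: 9

The array has 9 inversion(s): (0,2), (0,4), (0,5), (1,2), (1,4), (1,5), (3,4), (3,5), (4,5). Each pair (i,j) satisfies i < j and arr[i] > arr[j].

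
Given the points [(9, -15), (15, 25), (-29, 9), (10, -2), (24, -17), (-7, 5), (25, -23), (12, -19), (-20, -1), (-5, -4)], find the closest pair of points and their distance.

Computing all pairwise distances among 10 points:

d((9, -15), (15, 25)) = 40.4475
d((9, -15), (-29, 9)) = 44.9444
d((9, -15), (10, -2)) = 13.0384
d((9, -15), (24, -17)) = 15.1327
d((9, -15), (-7, 5)) = 25.6125
d((9, -15), (25, -23)) = 17.8885
d((9, -15), (12, -19)) = 5.0 <-- minimum
d((9, -15), (-20, -1)) = 32.2025
d((9, -15), (-5, -4)) = 17.8045
d((15, 25), (-29, 9)) = 46.8188
d((15, 25), (10, -2)) = 27.4591
d((15, 25), (24, -17)) = 42.9535
d((15, 25), (-7, 5)) = 29.7321
d((15, 25), (25, -23)) = 49.0306
d((15, 25), (12, -19)) = 44.1022
d((15, 25), (-20, -1)) = 43.6005
d((15, 25), (-5, -4)) = 35.2278
d((-29, 9), (10, -2)) = 40.5216
d((-29, 9), (24, -17)) = 59.0339
d((-29, 9), (-7, 5)) = 22.3607
d((-29, 9), (25, -23)) = 62.7694
d((-29, 9), (12, -19)) = 49.6488
d((-29, 9), (-20, -1)) = 13.4536
d((-29, 9), (-5, -4)) = 27.2947
d((10, -2), (24, -17)) = 20.5183
d((10, -2), (-7, 5)) = 18.3848
d((10, -2), (25, -23)) = 25.807
d((10, -2), (12, -19)) = 17.1172
d((10, -2), (-20, -1)) = 30.0167
d((10, -2), (-5, -4)) = 15.1327
d((24, -17), (-7, 5)) = 38.0132
d((24, -17), (25, -23)) = 6.0828
d((24, -17), (12, -19)) = 12.1655
d((24, -17), (-20, -1)) = 46.8188
d((24, -17), (-5, -4)) = 31.7805
d((-7, 5), (25, -23)) = 42.5206
d((-7, 5), (12, -19)) = 30.6105
d((-7, 5), (-20, -1)) = 14.3178
d((-7, 5), (-5, -4)) = 9.2195
d((25, -23), (12, -19)) = 13.6015
d((25, -23), (-20, -1)) = 50.0899
d((25, -23), (-5, -4)) = 35.5106
d((12, -19), (-20, -1)) = 36.7151
d((12, -19), (-5, -4)) = 22.6716
d((-20, -1), (-5, -4)) = 15.2971

Closest pair: (9, -15) and (12, -19) with distance 5.0

The closest pair is (9, -15) and (12, -19) with Euclidean distance 5.0. For 10 points, brute-force pairwise comparison is shown above. For large n, the divide-and-conquer algorithm (sort by x, recurse on halves, check the dividing strip) achieves O(n log n).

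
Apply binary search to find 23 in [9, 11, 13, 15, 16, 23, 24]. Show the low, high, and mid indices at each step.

Binary search for 23 in [9, 11, 13, 15, 16, 23, 24]:

lo=0, hi=6, mid=3, arr[mid]=15 -> 15 < 23, search right half
lo=4, hi=6, mid=5, arr[mid]=23 -> Found target at index 5!

Binary search finds 23 at index 5 after 2 comparisons. The search repeatedly halves the search space by comparing with the middle element.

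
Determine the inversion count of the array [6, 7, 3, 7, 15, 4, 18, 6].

Finding inversions in [6, 7, 3, 7, 15, 4, 18, 6]:

(0, 2): arr[0]=6 > arr[2]=3
(0, 5): arr[0]=6 > arr[5]=4
(1, 2): arr[1]=7 > arr[2]=3
(1, 5): arr[1]=7 > arr[5]=4
(1, 7): arr[1]=7 > arr[7]=6
(3, 5): arr[3]=7 > arr[5]=4
(3, 7): arr[3]=7 > arr[7]=6
(4, 5): arr[4]=15 > arr[5]=4
(4, 7): arr[4]=15 > arr[7]=6
(6, 7): arr[6]=18 > arr[7]=6

Total inversions: 10

The array has 10 inversion(s): (0,2), (0,5), (1,2), (1,5), (1,7), (3,5), (3,7), (4,5), (4,7), (6,7). Each pair (i,j) satisfies i < j and arr[i] > arr[j].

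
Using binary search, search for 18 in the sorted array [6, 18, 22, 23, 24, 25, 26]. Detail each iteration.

Binary search for 18 in [6, 18, 22, 23, 24, 25, 26]:

lo=0, hi=6, mid=3, arr[mid]=23 -> 23 > 18, search left half
lo=0, hi=2, mid=1, arr[mid]=18 -> Found target at index 1!

Binary search finds 18 at index 1 after 2 comparisons. The search repeatedly halves the search space by comparing with the middle element.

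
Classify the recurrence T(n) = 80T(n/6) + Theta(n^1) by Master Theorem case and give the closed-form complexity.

Master Theorem for T(n) = 80T(n/6) + O(n^1):

a = 80, b = 6, c = 1
log_b(a) = log_6(80) = 2.4457

Case 1: c = 1 < log_6(80) = 2.4457
T(n) = O(n^(log_6 80))

For T(n) = 80T(n/6) + O(n^1): log_6(80) = 2.4457. This is Case 1 of the Master Theorem (c < log_b(a), work dominated by leaves), giving O(n^(log_6 80)).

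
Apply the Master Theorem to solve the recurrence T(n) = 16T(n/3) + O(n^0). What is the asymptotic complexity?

Master Theorem for T(n) = 16T(n/3) + O(n^0):

a = 16, b = 3, c = 0
log_b(a) = log_3(16) = 2.5237

Case 1: c = 0 < log_3(16) = 2.5237
T(n) = O(n^(log_3 16))

For T(n) = 16T(n/3) + O(n^0): log_3(16) = 2.5237. This is Case 1 of the Master Theorem (c < log_b(a), work dominated by leaves), giving O(n^(log_3 16)).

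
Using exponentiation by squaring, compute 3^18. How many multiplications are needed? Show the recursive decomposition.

Computing 3^18 by squaring (build up from 3^1; each line after the first costs one multiplication):

3^1 = 3
3^2 = (3^1)^2 = 3^2 = 9
3^4 = (3^2)^2 = 9^2 = 81
3^8 = (3^4)^2 = 81^2 = 6561
3^9 = 3 * 3^8 = 3 * 6561 = 19683
3^18 = (3^9)^2 = 19683^2 = 387420489

Result: 387420489
Multiplications needed: 5 (5 lines after 3^1)

3^18 = 387420489. Using exponentiation by squaring, this requires 5 multiplications. The key idea: if the exponent is even, square the half-power; if odd, multiply by the base once.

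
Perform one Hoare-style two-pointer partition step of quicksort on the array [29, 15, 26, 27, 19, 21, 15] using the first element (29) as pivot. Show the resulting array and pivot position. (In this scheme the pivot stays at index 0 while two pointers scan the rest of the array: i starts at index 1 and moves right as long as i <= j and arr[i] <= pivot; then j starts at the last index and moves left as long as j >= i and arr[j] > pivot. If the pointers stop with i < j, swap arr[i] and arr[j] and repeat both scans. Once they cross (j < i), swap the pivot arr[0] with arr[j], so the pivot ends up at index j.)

Hoare-style two-pointer partition with pivot = 29:

Initial array: [29, 15, 26, 27, 19, 21, 15]

Pointers start at i = 1, j = 6.
i ends at 7, j ends at 6: the pointers have crossed (j < i), so scanning stops.

Swap pivot arr[0] with arr[6] to place pivot at position 6: [15, 15, 26, 27, 19, 21, 29]
Pivot position: 6

After partitioning with pivot 29, the array becomes [15, 15, 26, 27, 19, 21, 29]. The pivot is placed at index 6. All elements to the left of the pivot are <= 29, and all elements to the right are > 29.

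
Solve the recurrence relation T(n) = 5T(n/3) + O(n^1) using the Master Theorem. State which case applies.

Master Theorem for T(n) = 5T(n/3) + O(n^1):

a = 5, b = 3, c = 1
log_b(a) = log_3(5) = 1.4650

Case 1: c = 1 < log_3(5) = 1.4650
T(n) = O(n^(log_3 5))

For T(n) = 5T(n/3) + O(n^1): log_3(5) = 1.4650. This is Case 1 of the Master Theorem (c < log_b(a), work dominated by leaves), giving O(n^(log_3 5)).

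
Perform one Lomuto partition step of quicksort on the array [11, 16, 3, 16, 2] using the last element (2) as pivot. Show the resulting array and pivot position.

Lomuto partition with pivot = 2:

Initial array: [11, 16, 3, 16, 2]

arr[0]=11 > 2: no swap
arr[1]=16 > 2: no swap
arr[2]=3 > 2: no swap
arr[3]=16 > 2: no swap

Place pivot at position 0: [2, 16, 3, 16, 11]
Pivot position: 0

After partitioning with pivot 2, the array becomes [2, 16, 3, 16, 11]. The pivot is placed at index 0. All elements to the left of the pivot are <= 2, and all elements to the right are > 2.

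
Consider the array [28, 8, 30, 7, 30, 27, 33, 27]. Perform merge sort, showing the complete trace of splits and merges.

Merge sort trace:

Split: [28, 8, 30, 7, 30, 27, 33, 27] -> [28, 8, 30, 7] and [30, 27, 33, 27]
  Split: [28, 8, 30, 7] -> [28, 8] and [30, 7]
    Split: [28, 8] -> [28] and [8]
    Merge: [28] + [8] -> [8, 28]
    Split: [30, 7] -> [30] and [7]
    Merge: [30] + [7] -> [7, 30]
  Merge: [8, 28] + [7, 30] -> [7, 8, 28, 30]
  Split: [30, 27, 33, 27] -> [30, 27] and [33, 27]
    Split: [30, 27] -> [30] and [27]
    Merge: [30] + [27] -> [27, 30]
    Split: [33, 27] -> [33] and [27]
    Merge: [33] + [27] -> [27, 33]
  Merge: [27, 30] + [27, 33] -> [27, 27, 30, 33]
Merge: [7, 8, 28, 30] + [27, 27, 30, 33] -> [7, 8, 27, 27, 28, 30, 30, 33]

Final sorted array: [7, 8, 27, 27, 28, 30, 30, 33]

The merge sort proceeds by recursively splitting the array and merging sorted halves.
After all merges, the sorted array is [7, 8, 27, 27, 28, 30, 30, 33].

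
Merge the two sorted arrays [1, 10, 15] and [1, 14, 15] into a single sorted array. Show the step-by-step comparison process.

Merging process:

Compare 1 vs 1: take 1 from left. Merged: [1]
Compare 10 vs 1: take 1 from right. Merged: [1, 1]
Compare 10 vs 14: take 10 from left. Merged: [1, 1, 10]
Compare 15 vs 14: take 14 from right. Merged: [1, 1, 10, 14]
Compare 15 vs 15: take 15 from left. Merged: [1, 1, 10, 14, 15]
Append remaining from right: [15]. Merged: [1, 1, 10, 14, 15, 15]

Final merged array: [1, 1, 10, 14, 15, 15]
Total comparisons: 5

The merged array is [1, 1, 10, 14, 15, 15], requiring 5 comparisons. The merge step runs in O(n) time where n is the total number of elements.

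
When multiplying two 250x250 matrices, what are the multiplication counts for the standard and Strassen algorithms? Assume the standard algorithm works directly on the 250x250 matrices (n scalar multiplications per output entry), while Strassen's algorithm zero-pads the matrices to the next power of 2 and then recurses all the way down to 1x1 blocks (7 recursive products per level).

Matrix multiplication for 250x250 matrices:

Strassen's algorithm requires power-of-2 dimensions. Pad 250x250 to 256x256 (next power of 2).

Standard algorithm: 250^3 = 15625000 multiplications
Strassen's algorithm: 7^(log2(256)) = 7^8 = 5764801 multiplications
Savings: 15625000 - 5764801 = 9860199 multiplications

Standard: 15625000 multiplications (250^3). Strassen: 5764801 multiplications (7^8, after padding to 256x256). Strassen reduces 8 recursive multiplications to 7 at each level.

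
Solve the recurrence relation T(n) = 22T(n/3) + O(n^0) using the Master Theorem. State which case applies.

Master Theorem for T(n) = 22T(n/3) + O(n^0):

a = 22, b = 3, c = 0
log_b(a) = log_3(22) = 2.8136

Case 1: c = 0 < log_3(22) = 2.8136
T(n) = O(n^(log_3 22))

For T(n) = 22T(n/3) + O(n^0): log_3(22) = 2.8136. This is Case 1 of the Master Theorem (c < log_b(a), work dominated by leaves), giving O(n^(log_3 22)).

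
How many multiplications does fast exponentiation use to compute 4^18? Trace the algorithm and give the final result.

Computing 4^18 by squaring (build up from 4^1; each line after the first costs one multiplication):

4^1 = 4
4^2 = (4^1)^2 = 4^2 = 16
4^4 = (4^2)^2 = 16^2 = 256
4^8 = (4^4)^2 = 256^2 = 65536
4^9 = 4 * 4^8 = 4 * 65536 = 262144
4^18 = (4^9)^2 = 262144^2 = 68719476736

Result: 68719476736
Multiplications needed: 5 (5 lines after 4^1)

4^18 = 68719476736. Using exponentiation by squaring, this requires 5 multiplications. The key idea: if the exponent is even, square the half-power; if odd, multiply by the base once.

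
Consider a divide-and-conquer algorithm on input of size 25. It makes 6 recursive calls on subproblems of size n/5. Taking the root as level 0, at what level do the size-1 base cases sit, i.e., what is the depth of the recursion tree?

For divide and conquer with division factor 5:

Problem sizes at each level:
Level 0: 25
Level 1: 5
Level 2: 1

The root is level 0 and the size-1 base case is level 2 (the tree spans levels 0 through 2, i.e. 3 levels counting the root), so the depth is the number of divisions: log_5(25) = 2

The recursion tree depth is log_5(25) = 2. At each level, the problem size is divided by 5, so it takes 2 divisions to reduce to a base case of size 1. The algorithm makes 6 recursive calls at each level.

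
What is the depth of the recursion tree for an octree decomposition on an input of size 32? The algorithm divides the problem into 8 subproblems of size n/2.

For divide and conquer with division factor 2:

Problem sizes at each level:
Level 0: 32
Level 1: 16
Level 2: 8
Level 3: 4
Level 4: 2
Level 5: 1

The root is level 0 and the size-1 base case is level 5 (the tree spans levels 0 through 5, i.e. 6 levels counting the root), so the depth is the number of divisions: log_2(32) = 5

The recursion tree depth is log_2(32) = 5. At each level, the problem size is divided by 2, so it takes 5 divisions to reduce to a base case of size 1. The algorithm makes 8 recursive calls at each level.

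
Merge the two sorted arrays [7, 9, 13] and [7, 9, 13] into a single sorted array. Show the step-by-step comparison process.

Merging process:

Compare 7 vs 7: take 7 from left. Merged: [7]
Compare 9 vs 7: take 7 from right. Merged: [7, 7]
Compare 9 vs 9: take 9 from left. Merged: [7, 7, 9]
Compare 13 vs 9: take 9 from right. Merged: [7, 7, 9, 9]
Compare 13 vs 13: take 13 from left. Merged: [7, 7, 9, 9, 13]
Append remaining from right: [13]. Merged: [7, 7, 9, 9, 13, 13]

Final merged array: [7, 7, 9, 9, 13, 13]
Total comparisons: 5

The merged array is [7, 7, 9, 9, 13, 13], requiring 5 comparisons. The merge step runs in O(n) time where n is the total number of elements.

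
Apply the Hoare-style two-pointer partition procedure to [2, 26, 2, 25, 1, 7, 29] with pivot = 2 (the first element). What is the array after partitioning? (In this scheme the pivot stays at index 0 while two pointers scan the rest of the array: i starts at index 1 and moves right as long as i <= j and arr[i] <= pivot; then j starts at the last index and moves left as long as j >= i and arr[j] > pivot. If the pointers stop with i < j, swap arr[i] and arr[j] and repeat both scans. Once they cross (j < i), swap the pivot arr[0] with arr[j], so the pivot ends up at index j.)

Hoare-style two-pointer partition with pivot = 2:

Initial array: [2, 26, 2, 25, 1, 7, 29]

Pointers start at i = 1, j = 6.
i stops at index 1 (arr[1]=26 > 2), j stops at index 4 (arr[4]=1 <= 2): swap arr[1] and arr[4], array becomes [2, 1, 2, 25, 26, 7, 29]
i ends at 3, j ends at 2: the pointers have crossed (j < i), so scanning stops.

Swap pivot arr[0] with arr[2] to place pivot at position 2: [2, 1, 2, 25, 26, 7, 29]
Pivot position: 2

After partitioning with pivot 2, the array becomes [2, 1, 2, 25, 26, 7, 29]. The pivot is placed at index 2. All elements to the left of the pivot are <= 2, and all elements to the right are > 2.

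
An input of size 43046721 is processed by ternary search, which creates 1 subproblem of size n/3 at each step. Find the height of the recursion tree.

For divide and conquer with division factor 3:

Problem sizes at each level:
Level 0: 43046721
Level 1: 14348907
Level 2: 4782969
Level 3: 1594323
Level 4: 531441
Level 5: 177147
Level 6: 59049
Level 7: 19683
Level 8: 6561
Level 9: 2187
Level 10: 729
Level 11: 243
Level 12: 81
Level 13: 27
Level 14: 9
Level 15: 3
Level 16: 1

The root is level 0 and the size-1 base case is level 16 (the tree spans levels 0 through 16, i.e. 17 levels counting the root), so the depth is the number of divisions: log_3(43046721) = 16

The recursion tree depth is log_3(43046721) = 16. At each level, the problem size is divided by 3, so it takes 16 divisions to reduce to a base case of size 1. The algorithm makes 1 recursive call at each level.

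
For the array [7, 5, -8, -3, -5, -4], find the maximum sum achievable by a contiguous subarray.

Using Kadane's algorithm on [7, 5, -8, -3, -5, -4]:

Scanning through the array:
Position 1 (value 5): max_ending_here = 12, max_so_far = 12
Position 2 (value -8): max_ending_here = 4, max_so_far = 12
Position 3 (value -3): max_ending_here = 1, max_so_far = 12
Position 4 (value -5): max_ending_here = -4, max_so_far = 12
Position 5 (value -4): max_ending_here = -4, max_so_far = 12

Maximum subarray: [7, 5]
Maximum sum: 12

The maximum subarray is [7, 5] with sum 12. This subarray runs from index 0 to index 1.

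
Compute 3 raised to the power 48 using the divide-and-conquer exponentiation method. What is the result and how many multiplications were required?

Computing 3^48 by squaring (build up from 3^1; each line after the first costs one multiplication):

3^1 = 3
3^2 = (3^1)^2 = 3^2 = 9
3^3 = 3 * 3^2 = 3 * 9 = 27
3^6 = (3^3)^2 = 27^2 = 729
3^12 = (3^6)^2 = 729^2 = 531441
3^24 = (3^12)^2 = 531441^2 = 282429536481
3^48 = (3^24)^2 = 282429536481^2 = 79766443076872509863361

Result: 79766443076872509863361
Multiplications needed: 6 (6 lines after 3^1)

3^48 = 79766443076872509863361. Using exponentiation by squaring, this requires 6 multiplications. The key idea: if the exponent is even, square the half-power; if odd, multiply by the base once.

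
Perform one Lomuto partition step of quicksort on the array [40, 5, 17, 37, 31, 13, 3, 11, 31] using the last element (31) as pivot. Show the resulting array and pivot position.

Lomuto partition with pivot = 31:

Initial array: [40, 5, 17, 37, 31, 13, 3, 11, 31]

arr[0]=40 > 31: no swap
arr[1]=5 <= 31: swap with position 0, array becomes [5, 40, 17, 37, 31, 13, 3, 11, 31]
arr[2]=17 <= 31: swap with position 1, array becomes [5, 17, 40, 37, 31, 13, 3, 11, 31]
arr[3]=37 > 31: no swap
arr[4]=31 <= 31: swap with position 2, array becomes [5, 17, 31, 37, 40, 13, 3, 11, 31]
arr[5]=13 <= 31: swap with position 3, array becomes [5, 17, 31, 13, 40, 37, 3, 11, 31]
arr[6]=3 <= 31: swap with position 4, array becomes [5, 17, 31, 13, 3, 37, 40, 11, 31]
arr[7]=11 <= 31: swap with position 5, array becomes [5, 17, 31, 13, 3, 11, 40, 37, 31]

Place pivot at position 6: [5, 17, 31, 13, 3, 11, 31, 37, 40]
Pivot position: 6

After partitioning with pivot 31, the array becomes [5, 17, 31, 13, 3, 11, 31, 37, 40]. The pivot is placed at index 6. All elements to the left of the pivot are <= 31, and all elements to the right are > 31.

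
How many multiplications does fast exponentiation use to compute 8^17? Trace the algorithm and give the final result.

Computing 8^17 by squaring (build up from 8^1; each line after the first costs one multiplication):

8^1 = 8
8^2 = (8^1)^2 = 8^2 = 64
8^4 = (8^2)^2 = 64^2 = 4096
8^8 = (8^4)^2 = 4096^2 = 16777216
8^16 = (8^8)^2 = 16777216^2 = 281474976710656
8^17 = 8 * 8^16 = 8 * 281474976710656 = 2251799813685248

Result: 2251799813685248
Multiplications needed: 5 (5 lines after 8^1)

8^17 = 2251799813685248. Using exponentiation by squaring, this requires 5 multiplications. The key idea: if the exponent is even, square the half-power; if odd, multiply by the base once.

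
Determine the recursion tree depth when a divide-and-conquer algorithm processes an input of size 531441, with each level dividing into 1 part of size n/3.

For divide and conquer with division factor 3:

Problem sizes at each level:
Level 0: 531441
Level 1: 177147
Level 2: 59049
Level 3: 19683
Level 4: 6561
Level 5: 2187
Level 6: 729
Level 7: 243
Level 8: 81
Level 9: 27
Level 10: 9
Level 11: 3
Level 12: 1

The root is level 0 and the size-1 base case is level 12 (the tree spans levels 0 through 12, i.e. 13 levels counting the root), so the depth is the number of divisions: log_3(531441) = 12

The recursion tree depth is log_3(531441) = 12. At each level, the problem size is divided by 3, so it takes 12 divisions to reduce to a base case of size 1. The algorithm makes 1 recursive call at each level.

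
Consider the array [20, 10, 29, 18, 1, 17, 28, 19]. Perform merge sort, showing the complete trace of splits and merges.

Merge sort trace:

Split: [20, 10, 29, 18, 1, 17, 28, 19] -> [20, 10, 29, 18] and [1, 17, 28, 19]
  Split: [20, 10, 29, 18] -> [20, 10] and [29, 18]
    Split: [20, 10] -> [20] and [10]
    Merge: [20] + [10] -> [10, 20]
    Split: [29, 18] -> [29] and [18]
    Merge: [29] + [18] -> [18, 29]
  Merge: [10, 20] + [18, 29] -> [10, 18, 20, 29]
  Split: [1, 17, 28, 19] -> [1, 17] and [28, 19]
    Split: [1, 17] -> [1] and [17]
    Merge: [1] + [17] -> [1, 17]
    Split: [28, 19] -> [28] and [19]
    Merge: [28] + [19] -> [19, 28]
  Merge: [1, 17] + [19, 28] -> [1, 17, 19, 28]
Merge: [10, 18, 20, 29] + [1, 17, 19, 28] -> [1, 10, 17, 18, 19, 20, 28, 29]

Final sorted array: [1, 10, 17, 18, 19, 20, 28, 29]

The merge sort proceeds by recursively splitting the array and merging sorted halves.
After all merges, the sorted array is [1, 10, 17, 18, 19, 20, 28, 29].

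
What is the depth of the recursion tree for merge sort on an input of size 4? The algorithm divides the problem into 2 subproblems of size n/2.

For divide and conquer with division factor 2:

Problem sizes at each level:
Level 0: 4
Level 1: 2
Level 2: 1

The root is level 0 and the size-1 base case is level 2 (the tree spans levels 0 through 2, i.e. 3 levels counting the root), so the depth is the number of divisions: log_2(4) = 2

The recursion tree depth is log_2(4) = 2. At each level, the problem size is divided by 2, so it takes 2 divisions to reduce to a base case of size 1. The algorithm makes 2 recursive calls at each level.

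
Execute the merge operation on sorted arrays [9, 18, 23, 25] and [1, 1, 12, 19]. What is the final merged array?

Merging process:

Compare 9 vs 1: take 1 from right. Merged: [1]
Compare 9 vs 1: take 1 from right. Merged: [1, 1]
Compare 9 vs 12: take 9 from left. Merged: [1, 1, 9]
Compare 18 vs 12: take 12 from right. Merged: [1, 1, 9, 12]
Compare 18 vs 19: take 18 from left. Merged: [1, 1, 9, 12, 18]
Compare 23 vs 19: take 19 from right. Merged: [1, 1, 9, 12, 18, 19]
Append remaining from left: [23, 25]. Merged: [1, 1, 9, 12, 18, 19, 23, 25]

Final merged array: [1, 1, 9, 12, 18, 19, 23, 25]
Total comparisons: 6

The merged array is [1, 1, 9, 12, 18, 19, 23, 25], requiring 6 comparisons. The merge step runs in O(n) time where n is the total number of elements.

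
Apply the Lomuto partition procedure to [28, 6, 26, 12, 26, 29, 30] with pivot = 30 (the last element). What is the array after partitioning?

Lomuto partition with pivot = 30:

Initial array: [28, 6, 26, 12, 26, 29, 30]

arr[0]=28 <= 30: swap with position 0, array becomes [28, 6, 26, 12, 26, 29, 30]
arr[1]=6 <= 30: swap with position 1, array becomes [28, 6, 26, 12, 26, 29, 30]
arr[2]=26 <= 30: swap with position 2, array becomes [28, 6, 26, 12, 26, 29, 30]
arr[3]=12 <= 30: swap with position 3, array becomes [28, 6, 26, 12, 26, 29, 30]
arr[4]=26 <= 30: swap with position 4, array becomes [28, 6, 26, 12, 26, 29, 30]
arr[5]=29 <= 30: swap with position 5, array becomes [28, 6, 26, 12, 26, 29, 30]

Place pivot at position 6: [28, 6, 26, 12, 26, 29, 30]
Pivot position: 6

After partitioning with pivot 30, the array becomes [28, 6, 26, 12, 26, 29, 30]. The pivot is placed at index 6. All elements to the left of the pivot are <= 30, and all elements to the right are > 30.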